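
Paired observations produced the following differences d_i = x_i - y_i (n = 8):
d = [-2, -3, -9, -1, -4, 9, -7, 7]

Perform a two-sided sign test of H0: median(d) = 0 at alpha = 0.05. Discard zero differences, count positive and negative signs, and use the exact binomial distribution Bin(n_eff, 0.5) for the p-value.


Step 1: Discard zero differences. Original n = 8; n_eff = number of nonzero differences = 8.
Nonzero differences (with sign): -2, -3, -9, -1, -4, +9, -7, +7
Step 2: Count signs: positive = 2, negative = 6.
Step 3: Under H0: P(positive) = 0.5, so the number of positives S ~ Bin(8, 0.5).
Step 4: Two-sided exact p-value = sum of Bin(8,0.5) probabilities at or below the observed probability = 0.289062.
Step 5: alpha = 0.05. fail to reject H0.

n_eff = 8, pos = 2, neg = 6, p = 0.289062, fail to reject H0.


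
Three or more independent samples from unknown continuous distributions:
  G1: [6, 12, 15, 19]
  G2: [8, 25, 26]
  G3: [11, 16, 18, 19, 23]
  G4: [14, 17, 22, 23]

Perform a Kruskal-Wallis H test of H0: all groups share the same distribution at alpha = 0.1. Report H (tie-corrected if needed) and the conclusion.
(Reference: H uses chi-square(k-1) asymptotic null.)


Step 1: Combine all N = 16 observations and assign midranks.
sorted (value, group, rank): (6,G1,1), (8,G2,2), (11,G3,3), (12,G1,4), (14,G4,5), (15,G1,6), (16,G3,7), (17,G4,8), (18,G3,9), (19,G1,10.5), (19,G3,10.5), (22,G4,12), (23,G3,13.5), (23,G4,13.5), (25,G2,15), (26,G2,16)
Step 2: Sum ranks within each group.
R_1 = 21.5 (n_1 = 4)
R_2 = 33 (n_2 = 3)
R_3 = 43 (n_3 = 5)
R_4 = 38.5 (n_4 = 4)
Step 3: H = 12/(N(N+1)) * sum(R_i^2/n_i) - 3(N+1)
     = 12/(16*17) * (21.5^2/4 + 33^2/3 + 43^2/5 + 38.5^2/4) - 3*17
     = 0.044118 * 1218.92 - 51
     = 2.776103.
Step 4: Ties present; correction factor C = 1 - 12/(16^3 - 16) = 0.997059. Corrected H = 2.776103 / 0.997059 = 2.784292.
Step 5: Under H0, H ~ chi^2(3); p-value = 0.426092.
Step 6: alpha = 0.1. fail to reject H0.

H = 2.7843, df = 3, p = 0.426092, fail to reject H0.


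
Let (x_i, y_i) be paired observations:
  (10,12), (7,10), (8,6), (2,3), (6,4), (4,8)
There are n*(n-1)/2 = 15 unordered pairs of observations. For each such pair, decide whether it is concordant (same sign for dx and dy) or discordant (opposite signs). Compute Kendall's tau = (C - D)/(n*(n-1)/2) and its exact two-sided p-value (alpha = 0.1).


Step 1: Enumerate the 15 unordered pairs (i,j) with i<j and classify each by sign(x_j-x_i) * sign(y_j-y_i).
  (1,2):dx=-3,dy=-2->C; (1,3):dx=-2,dy=-6->C; (1,4):dx=-8,dy=-9->C; (1,5):dx=-4,dy=-8->C
  (1,6):dx=-6,dy=-4->C; (2,3):dx=+1,dy=-4->D; (2,4):dx=-5,dy=-7->C; (2,5):dx=-1,dy=-6->C
  (2,6):dx=-3,dy=-2->C; (3,4):dx=-6,dy=-3->C; (3,5):dx=-2,dy=-2->C; (3,6):dx=-4,dy=+2->D
  (4,5):dx=+4,dy=+1->C; (4,6):dx=+2,dy=+5->C; (5,6):dx=-2,dy=+4->D
Step 2: C = 12, D = 3, total pairs = 15.
Step 3: tau = (C - D)/(n(n-1)/2) = (12 - 3)/15 = 0.600000.
Step 4: Exact two-sided p-value (enumerate n! = 720 permutations of y under H0): p = 0.136111.
Step 5: alpha = 0.1. fail to reject H0.

tau_b = 0.6000 (C=12, D=3), p = 0.136111, fail to reject H0.


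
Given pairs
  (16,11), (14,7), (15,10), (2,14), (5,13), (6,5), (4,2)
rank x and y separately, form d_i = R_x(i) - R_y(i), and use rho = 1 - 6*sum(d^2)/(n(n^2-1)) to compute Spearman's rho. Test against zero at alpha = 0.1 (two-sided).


Step 1: Rank x and y separately (midranks; no ties here).
rank(x): 16->7, 14->5, 15->6, 2->1, 5->3, 6->4, 4->2
rank(y): 11->5, 7->3, 10->4, 14->7, 13->6, 5->2, 2->1
Step 2: d_i = R_x(i) - R_y(i); compute d_i^2.
  (7-5)^2=4, (5-3)^2=4, (6-4)^2=4, (1-7)^2=36, (3-6)^2=9, (4-2)^2=4, (2-1)^2=1
sum(d^2) = 62.
Step 3: rho = 1 - 6*62 / (7*(7^2 - 1)) = 1 - 372/336 = -0.107143.
Step 4: Under H0, t = rho * sqrt((n-2)/(1-rho^2)) = -0.2410 ~ t(5).
Step 5: Two-sided p-value from the t-distribution with 5 df = 0.819151.
Step 6: alpha = 0.1. fail to reject H0.

rho = -0.1071, p = 0.819151, fail to reject H0 at alpha = 0.1.


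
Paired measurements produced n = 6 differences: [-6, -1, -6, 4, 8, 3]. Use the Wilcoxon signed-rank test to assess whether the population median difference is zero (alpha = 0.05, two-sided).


Step 1: Drop any zero differences (none here) and take |d_i|.
|d| = [6, 1, 6, 4, 8, 3]
Step 2: Midrank |d_i| (ties get averaged ranks).
ranks: |6|->4.5, |1|->1, |6|->4.5, |4|->3, |8|->6, |3|->2
Step 3: Attach original signs; sum ranks with positive sign and with negative sign.
W+ = 3 + 6 + 2 = 11
W- = 4.5 + 1 + 4.5 = 10
(Check: W+ + W- = 21 should equal n(n+1)/2 = 21.)
Step 4: Test statistic W = min(W+, W-) = 10.
Step 5: Ties in |d|, so use the tie-corrected normal approximation.
        E[W] = n(n+1)/4 = 6*7/4 = 10.5.
        Tie groups: |d|=6 (t=2); sum(t^3 - t) = 6.
        Var[W] = n(n+1)(2n+1)/24 - sum(t^3-t)/48 = 546/24 - 6/48 = 22.625.
        z = (W - E[W]) / sqrt(Var[W]) = (10 - 10.5) / 4.7566 = -0.1051.
        Two-sided p = 2*Phi(z) = 0.916282.
Step 6: alpha = 0.05. fail to reject H0.

W+ = 11, W- = 10, W = min = 10, p = 0.916282, fail to reject H0.


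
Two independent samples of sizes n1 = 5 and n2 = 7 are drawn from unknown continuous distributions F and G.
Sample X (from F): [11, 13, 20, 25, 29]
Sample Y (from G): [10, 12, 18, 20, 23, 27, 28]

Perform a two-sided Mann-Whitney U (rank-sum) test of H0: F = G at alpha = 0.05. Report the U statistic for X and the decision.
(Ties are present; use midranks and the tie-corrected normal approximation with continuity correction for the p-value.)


Step 1: Combine and sort all 12 observations; assign midranks.
sorted (value, group): (10,Y), (11,X), (12,Y), (13,X), (18,Y), (20,X), (20,Y), (23,Y), (25,X), (27,Y), (28,Y), (29,X)
ranks: 10->1, 11->2, 12->3, 13->4, 18->5, 20->6.5, 20->6.5, 23->8, 25->9, 27->10, 28->11, 29->12
Step 2: Rank sum for X: R1 = 2 + 4 + 6.5 + 9 + 12 = 33.5.
Step 3: U_X = R1 - n1(n1+1)/2 = 33.5 - 5*6/2 = 33.5 - 15 = 18.5.
       U_Y = n1*n2 - U_X = 35 - 18.5 = 16.5.
Step 4: Ties are present, so use the tie-corrected normal approximation (with continuity correction) for the p-value.
Step 5: p-value = 0.935170; compare to alpha = 0.05. fail to reject H0.

U_X = 18.5, p = 0.935170, fail to reject H0 at alpha = 0.05.


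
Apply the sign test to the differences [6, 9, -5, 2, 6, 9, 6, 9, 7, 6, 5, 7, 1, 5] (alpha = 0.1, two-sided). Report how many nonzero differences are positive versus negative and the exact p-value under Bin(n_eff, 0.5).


Step 1: Discard zero differences. Original n = 14; n_eff = number of nonzero differences = 14.
Nonzero differences (with sign): +6, +9, -5, +2, +6, +9, +6, +9, +7, +6, +5, +7, +1, +5
Step 2: Count signs: positive = 13, negative = 1.
Step 3: Under H0: P(positive) = 0.5, so the number of positives S ~ Bin(14, 0.5).
Step 4: Two-sided exact p-value = sum of Bin(14,0.5) probabilities at or below the observed probability = 0.001831.
Step 5: alpha = 0.1. reject H0.

n_eff = 14, pos = 13, neg = 1, p = 0.001831, reject H0.


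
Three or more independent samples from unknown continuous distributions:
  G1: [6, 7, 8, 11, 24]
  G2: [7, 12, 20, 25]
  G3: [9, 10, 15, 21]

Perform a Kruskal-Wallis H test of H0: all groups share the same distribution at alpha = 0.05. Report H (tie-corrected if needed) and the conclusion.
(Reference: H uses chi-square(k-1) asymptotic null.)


Step 1: Combine all N = 13 observations and assign midranks.
sorted (value, group, rank): (6,G1,1), (7,G1,2.5), (7,G2,2.5), (8,G1,4), (9,G3,5), (10,G3,6), (11,G1,7), (12,G2,8), (15,G3,9), (20,G2,10), (21,G3,11), (24,G1,12), (25,G2,13)
Step 2: Sum ranks within each group.
R_1 = 26.5 (n_1 = 5)
R_2 = 33.5 (n_2 = 4)
R_3 = 31 (n_3 = 4)
Step 3: H = 12/(N(N+1)) * sum(R_i^2/n_i) - 3(N+1)
     = 12/(13*14) * (26.5^2/5 + 33.5^2/4 + 31^2/4) - 3*14
     = 0.065934 * 661.263 - 42
     = 1.599725.
Step 4: Ties present; correction factor C = 1 - 6/(13^3 - 13) = 0.997253. Corrected H = 1.599725 / 0.997253 = 1.604132.
Step 5: Under H0, H ~ chi^2(2); p-value = 0.448402.
Step 6: alpha = 0.05. fail to reject H0.

H = 1.6041, df = 2, p = 0.448402, fail to reject H0.


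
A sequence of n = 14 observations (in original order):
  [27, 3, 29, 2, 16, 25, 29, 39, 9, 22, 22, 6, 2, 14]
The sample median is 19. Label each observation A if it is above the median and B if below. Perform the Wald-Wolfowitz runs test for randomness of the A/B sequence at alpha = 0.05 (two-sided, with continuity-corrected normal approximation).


Step 1: Compute median = 19; label A = above, B = below.
Labels in order: ABABBAAABAABBB  (n_A = 7, n_B = 7)
Step 2: Count runs R = 8.
Step 3: Under H0 (random ordering), E[R] = 2*n_A*n_B/(n_A+n_B) + 1 = 2*7*7/14 + 1 = 8.0000.
        Var[R] = 2*n_A*n_B*(2*n_A*n_B - n_A - n_B) / ((n_A+n_B)^2 * (n_A+n_B-1)) = 8232/2548 = 3.2308.
        SD[R] = 1.7974.
Step 4: R = E[R], so z = 0 with no continuity correction.
Step 5: Two-sided p-value via normal approximation = 2*(1 - Phi(|z|)) = 1.000000.
Step 6: alpha = 0.05. fail to reject H0.

R = 8, z = 0.0000, p = 1.000000, fail to reject H0.


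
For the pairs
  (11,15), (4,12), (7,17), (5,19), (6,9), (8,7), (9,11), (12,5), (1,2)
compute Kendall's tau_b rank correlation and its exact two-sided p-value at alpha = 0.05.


Step 1: Enumerate the 36 unordered pairs (i,j) with i<j and classify each by sign(x_j-x_i) * sign(y_j-y_i).
  (1,2):dx=-7,dy=-3->C; (1,3):dx=-4,dy=+2->D; (1,4):dx=-6,dy=+4->D; (1,5):dx=-5,dy=-6->C
  (1,6):dx=-3,dy=-8->C; (1,7):dx=-2,dy=-4->C; (1,8):dx=+1,dy=-10->D; (1,9):dx=-10,dy=-13->C
  (2,3):dx=+3,dy=+5->C; (2,4):dx=+1,dy=+7->C; (2,5):dx=+2,dy=-3->D; (2,6):dx=+4,dy=-5->D
  (2,7):dx=+5,dy=-1->D; (2,8):dx=+8,dy=-7->D; (2,9):dx=-3,dy=-10->C; (3,4):dx=-2,dy=+2->D
  (3,5):dx=-1,dy=-8->C; (3,6):dx=+1,dy=-10->D; (3,7):dx=+2,dy=-6->D; (3,8):dx=+5,dy=-12->D
  (3,9):dx=-6,dy=-15->C; (4,5):dx=+1,dy=-10->D; (4,6):dx=+3,dy=-12->D; (4,7):dx=+4,dy=-8->D
  (4,8):dx=+7,dy=-14->D; (4,9):dx=-4,dy=-17->C; (5,6):dx=+2,dy=-2->D; (5,7):dx=+3,dy=+2->C
  (5,8):dx=+6,dy=-4->D; (5,9):dx=-5,dy=-7->C; (6,7):dx=+1,dy=+4->C; (6,8):dx=+4,dy=-2->D
  (6,9):dx=-7,dy=-5->C; (7,8):dx=+3,dy=-6->D; (7,9):dx=-8,dy=-9->C; (8,9):dx=-11,dy=-3->C
Step 2: C = 17, D = 19, total pairs = 36.
Step 3: tau = (C - D)/(n(n-1)/2) = (17 - 19)/36 = -0.055556.
Step 4: Exact two-sided p-value (enumerate n! = 362880 permutations of y under H0): p = 0.919455.
Step 5: alpha = 0.05. fail to reject H0.

tau_b = -0.0556 (C=17, D=19), p = 0.919455, fail to reject H0.


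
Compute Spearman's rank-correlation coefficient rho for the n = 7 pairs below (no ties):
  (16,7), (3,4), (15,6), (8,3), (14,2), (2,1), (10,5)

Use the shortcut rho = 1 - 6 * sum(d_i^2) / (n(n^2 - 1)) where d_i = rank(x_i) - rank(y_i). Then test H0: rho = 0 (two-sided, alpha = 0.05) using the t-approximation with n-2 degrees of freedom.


Step 1: Rank x and y separately (midranks; no ties here).
rank(x): 16->7, 3->2, 15->6, 8->3, 14->5, 2->1, 10->4
rank(y): 7->7, 4->4, 6->6, 3->3, 2->2, 1->1, 5->5
Step 2: d_i = R_x(i) - R_y(i); compute d_i^2.
  (7-7)^2=0, (2-4)^2=4, (6-6)^2=0, (3-3)^2=0, (5-2)^2=9, (1-1)^2=0, (4-5)^2=1
sum(d^2) = 14.
Step 3: rho = 1 - 6*14 / (7*(7^2 - 1)) = 1 - 84/336 = 0.750000.
Step 4: Under H0, t = rho * sqrt((n-2)/(1-rho^2)) = 2.5355 ~ t(5).
Step 5: Two-sided p-value from the t-distribution with 5 df = 0.052181.
Step 6: alpha = 0.05. fail to reject H0.

rho = 0.7500, p = 0.052181, fail to reject H0 at alpha = 0.05.


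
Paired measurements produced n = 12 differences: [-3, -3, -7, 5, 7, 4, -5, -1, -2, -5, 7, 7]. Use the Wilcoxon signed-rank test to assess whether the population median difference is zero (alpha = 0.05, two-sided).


Step 1: Drop any zero differences (none here) and take |d_i|.
|d| = [3, 3, 7, 5, 7, 4, 5, 1, 2, 5, 7, 7]
Step 2: Midrank |d_i| (ties get averaged ranks).
ranks: |3|->3.5, |3|->3.5, |7|->10.5, |5|->7, |7|->10.5, |4|->5, |5|->7, |1|->1, |2|->2, |5|->7, |7|->10.5, |7|->10.5
Step 3: Attach original signs; sum ranks with positive sign and with negative sign.
W+ = 7 + 10.5 + 5 + 10.5 + 10.5 = 43.5
W- = 3.5 + 3.5 + 10.5 + 7 + 1 + 2 + 7 = 34.5
(Check: W+ + W- = 78 should equal n(n+1)/2 = 78.)
Step 4: Test statistic W = min(W+, W-) = 34.5.
Step 5: Ties in |d|, so use the tie-corrected normal approximation.
        E[W] = n(n+1)/4 = 12*13/4 = 39.
        Tie groups: |d|=3 (t=2), |d|=5 (t=3), |d|=7 (t=4); sum(t^3 - t) = 90.
        Var[W] = n(n+1)(2n+1)/24 - sum(t^3-t)/48 = 3900/24 - 90/48 = 160.625.
        z = (W - E[W]) / sqrt(Var[W]) = (34.5 - 39) / 12.6738 = -0.3551.
        Two-sided p = 2*Phi(z) = 0.722542.
Step 6: alpha = 0.05. fail to reject H0.

W+ = 43.5, W- = 34.5, W = min = 34.5, p = 0.722542, fail to reject H0.


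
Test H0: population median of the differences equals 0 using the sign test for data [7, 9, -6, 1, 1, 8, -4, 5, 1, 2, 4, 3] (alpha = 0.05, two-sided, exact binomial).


Step 1: Discard zero differences. Original n = 12; n_eff = number of nonzero differences = 12.
Nonzero differences (with sign): +7, +9, -6, +1, +1, +8, -4, +5, +1, +2, +4, +3
Step 2: Count signs: positive = 10, negative = 2.
Step 3: Under H0: P(positive) = 0.5, so the number of positives S ~ Bin(12, 0.5).
Step 4: Two-sided exact p-value = sum of Bin(12,0.5) probabilities at or below the observed probability = 0.038574.
Step 5: alpha = 0.05. reject H0.

n_eff = 12, pos = 10, neg = 2, p = 0.038574, reject H0.


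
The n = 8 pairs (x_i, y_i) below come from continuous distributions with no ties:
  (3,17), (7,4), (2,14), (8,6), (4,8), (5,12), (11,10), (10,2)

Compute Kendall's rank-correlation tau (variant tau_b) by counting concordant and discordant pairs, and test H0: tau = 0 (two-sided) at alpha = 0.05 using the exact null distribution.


Step 1: Enumerate the 28 unordered pairs (i,j) with i<j and classify each by sign(x_j-x_i) * sign(y_j-y_i).
  (1,2):dx=+4,dy=-13->D; (1,3):dx=-1,dy=-3->C; (1,4):dx=+5,dy=-11->D; (1,5):dx=+1,dy=-9->D
  (1,6):dx=+2,dy=-5->D; (1,7):dx=+8,dy=-7->D; (1,8):dx=+7,dy=-15->D; (2,3):dx=-5,dy=+10->D
  (2,4):dx=+1,dy=+2->C; (2,5):dx=-3,dy=+4->D; (2,6):dx=-2,dy=+8->D; (2,7):dx=+4,dy=+6->C
  (2,8):dx=+3,dy=-2->D; (3,4):dx=+6,dy=-8->D; (3,5):dx=+2,dy=-6->D; (3,6):dx=+3,dy=-2->D
  (3,7):dx=+9,dy=-4->D; (3,8):dx=+8,dy=-12->D; (4,5):dx=-4,dy=+2->D; (4,6):dx=-3,dy=+6->D
  (4,7):dx=+3,dy=+4->C; (4,8):dx=+2,dy=-4->D; (5,6):dx=+1,dy=+4->C; (5,7):dx=+7,dy=+2->C
  (5,8):dx=+6,dy=-6->D; (6,7):dx=+6,dy=-2->D; (6,8):dx=+5,dy=-10->D; (7,8):dx=-1,dy=-8->C
Step 2: C = 7, D = 21, total pairs = 28.
Step 3: tau = (C - D)/(n(n-1)/2) = (7 - 21)/28 = -0.500000.
Step 4: Exact two-sided p-value (enumerate n! = 40320 permutations of y under H0): p = 0.108681.
Step 5: alpha = 0.05. fail to reject H0.

tau_b = -0.5000 (C=7, D=21), p = 0.108681, fail to reject H0.


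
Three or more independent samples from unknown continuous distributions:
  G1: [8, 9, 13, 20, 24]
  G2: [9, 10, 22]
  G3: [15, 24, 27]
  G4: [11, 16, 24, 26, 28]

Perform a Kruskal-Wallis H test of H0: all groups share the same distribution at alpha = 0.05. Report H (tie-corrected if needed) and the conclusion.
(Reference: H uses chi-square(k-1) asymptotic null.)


Step 1: Combine all N = 16 observations and assign midranks.
sorted (value, group, rank): (8,G1,1), (9,G1,2.5), (9,G2,2.5), (10,G2,4), (11,G4,5), (13,G1,6), (15,G3,7), (16,G4,8), (20,G1,9), (22,G2,10), (24,G1,12), (24,G3,12), (24,G4,12), (26,G4,14), (27,G3,15), (28,G4,16)
Step 2: Sum ranks within each group.
R_1 = 30.5 (n_1 = 5)
R_2 = 16.5 (n_2 = 3)
R_3 = 34 (n_3 = 3)
R_4 = 55 (n_4 = 5)
Step 3: H = 12/(N(N+1)) * sum(R_i^2/n_i) - 3(N+1)
     = 12/(16*17) * (30.5^2/5 + 16.5^2/3 + 34^2/3 + 55^2/5) - 3*17
     = 0.044118 * 1267.13 - 51
     = 4.902941.
Step 4: Ties present; correction factor C = 1 - 30/(16^3 - 16) = 0.992647. Corrected H = 4.902941 / 0.992647 = 4.939259.
Step 5: Under H0, H ~ chi^2(3); p-value = 0.176299.
Step 6: alpha = 0.05. fail to reject H0.

H = 4.9393, df = 3, p = 0.176299, fail to reject H0.


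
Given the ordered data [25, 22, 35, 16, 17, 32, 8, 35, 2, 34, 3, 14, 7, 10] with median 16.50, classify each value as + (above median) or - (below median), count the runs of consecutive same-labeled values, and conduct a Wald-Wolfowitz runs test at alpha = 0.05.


Step 1: Compute median = 16.50; label A = above, B = below.
Labels in order: AAABAABABABBBB  (n_A = 7, n_B = 7)
Step 2: Count runs R = 8.
Step 3: Under H0 (random ordering), E[R] = 2*n_A*n_B/(n_A+n_B) + 1 = 2*7*7/14 + 1 = 8.0000.
        Var[R] = 2*n_A*n_B*(2*n_A*n_B - n_A - n_B) / ((n_A+n_B)^2 * (n_A+n_B-1)) = 8232/2548 = 3.2308.
        SD[R] = 1.7974.
Step 4: R = E[R], so z = 0 with no continuity correction.
Step 5: Two-sided p-value via normal approximation = 2*(1 - Phi(|z|)) = 1.000000.
Step 6: alpha = 0.05. fail to reject H0.

R = 8, z = 0.0000, p = 1.000000, fail to reject H0.


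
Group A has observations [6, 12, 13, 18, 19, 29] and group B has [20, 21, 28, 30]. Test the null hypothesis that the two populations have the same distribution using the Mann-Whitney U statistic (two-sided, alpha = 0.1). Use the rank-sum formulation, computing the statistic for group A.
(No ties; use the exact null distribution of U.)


Step 1: Combine and sort all 10 observations; assign midranks.
sorted (value, group): (6,X), (12,X), (13,X), (18,X), (19,X), (20,Y), (21,Y), (28,Y), (29,X), (30,Y)
ranks: 6->1, 12->2, 13->3, 18->4, 19->5, 20->6, 21->7, 28->8, 29->9, 30->10
Step 2: Rank sum for X: R1 = 1 + 2 + 3 + 4 + 5 + 9 = 24.
Step 3: U_X = R1 - n1(n1+1)/2 = 24 - 6*7/2 = 24 - 21 = 3.
       U_Y = n1*n2 - U_X = 24 - 3 = 21.
Step 4: No ties, so the exact null distribution of U (based on enumerating the C(10,6) = 210 equally likely rank assignments) gives the two-sided p-value.
Step 5: p-value = 0.066667; compare to alpha = 0.1. reject H0.

U_X = 3, p = 0.066667, reject H0 at alpha = 0.1.


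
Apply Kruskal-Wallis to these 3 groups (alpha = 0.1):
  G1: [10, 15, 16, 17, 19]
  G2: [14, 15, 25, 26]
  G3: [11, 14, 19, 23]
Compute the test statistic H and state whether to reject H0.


Step 1: Combine all N = 13 observations and assign midranks.
sorted (value, group, rank): (10,G1,1), (11,G3,2), (14,G2,3.5), (14,G3,3.5), (15,G1,5.5), (15,G2,5.5), (16,G1,7), (17,G1,8), (19,G1,9.5), (19,G3,9.5), (23,G3,11), (25,G2,12), (26,G2,13)
Step 2: Sum ranks within each group.
R_1 = 31 (n_1 = 5)
R_2 = 34 (n_2 = 4)
R_3 = 26 (n_3 = 4)
Step 3: H = 12/(N(N+1)) * sum(R_i^2/n_i) - 3(N+1)
     = 12/(13*14) * (31^2/5 + 34^2/4 + 26^2/4) - 3*14
     = 0.065934 * 650.2 - 42
     = 0.870330.
Step 4: Ties present; correction factor C = 1 - 18/(13^3 - 13) = 0.991758. Corrected H = 0.870330 / 0.991758 = 0.877562.
Step 5: Under H0, H ~ chi^2(2); p-value = 0.644822.
Step 6: alpha = 0.1. fail to reject H0.

H = 0.8776, df = 2, p = 0.644822, fail to reject H0.


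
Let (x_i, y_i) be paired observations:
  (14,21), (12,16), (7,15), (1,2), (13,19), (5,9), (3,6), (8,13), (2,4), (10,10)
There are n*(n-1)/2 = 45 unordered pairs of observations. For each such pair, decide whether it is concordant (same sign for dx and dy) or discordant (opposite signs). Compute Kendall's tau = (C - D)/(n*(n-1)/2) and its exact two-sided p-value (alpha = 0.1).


Step 1: Enumerate the 45 unordered pairs (i,j) with i<j and classify each by sign(x_j-x_i) * sign(y_j-y_i).
  (1,2):dx=-2,dy=-5->C; (1,3):dx=-7,dy=-6->C; (1,4):dx=-13,dy=-19->C; (1,5):dx=-1,dy=-2->C
  (1,6):dx=-9,dy=-12->C; (1,7):dx=-11,dy=-15->C; (1,8):dx=-6,dy=-8->C; (1,9):dx=-12,dy=-17->C
  (1,10):dx=-4,dy=-11->C; (2,3):dx=-5,dy=-1->C; (2,4):dx=-11,dy=-14->C; (2,5):dx=+1,dy=+3->C
  (2,6):dx=-7,dy=-7->C; (2,7):dx=-9,dy=-10->C; (2,8):dx=-4,dy=-3->C; (2,9):dx=-10,dy=-12->C
  (2,10):dx=-2,dy=-6->C; (3,4):dx=-6,dy=-13->C; (3,5):dx=+6,dy=+4->C; (3,6):dx=-2,dy=-6->C
  (3,7):dx=-4,dy=-9->C; (3,8):dx=+1,dy=-2->D; (3,9):dx=-5,dy=-11->C; (3,10):dx=+3,dy=-5->D
  (4,5):dx=+12,dy=+17->C; (4,6):dx=+4,dy=+7->C; (4,7):dx=+2,dy=+4->C; (4,8):dx=+7,dy=+11->C
  (4,9):dx=+1,dy=+2->C; (4,10):dx=+9,dy=+8->C; (5,6):dx=-8,dy=-10->C; (5,7):dx=-10,dy=-13->C
  (5,8):dx=-5,dy=-6->C; (5,9):dx=-11,dy=-15->C; (5,10):dx=-3,dy=-9->C; (6,7):dx=-2,dy=-3->C
  (6,8):dx=+3,dy=+4->C; (6,9):dx=-3,dy=-5->C; (6,10):dx=+5,dy=+1->C; (7,8):dx=+5,dy=+7->C
  (7,9):dx=-1,dy=-2->C; (7,10):dx=+7,dy=+4->C; (8,9):dx=-6,dy=-9->C; (8,10):dx=+2,dy=-3->D
  (9,10):dx=+8,dy=+6->C
Step 2: C = 42, D = 3, total pairs = 45.
Step 3: tau = (C - D)/(n(n-1)/2) = (42 - 3)/45 = 0.866667.
Step 4: Exact two-sided p-value (enumerate n! = 3628800 permutations of y under H0): p = 0.000115.
Step 5: alpha = 0.1. reject H0.

tau_b = 0.8667 (C=42, D=3), p = 0.000115, reject H0.


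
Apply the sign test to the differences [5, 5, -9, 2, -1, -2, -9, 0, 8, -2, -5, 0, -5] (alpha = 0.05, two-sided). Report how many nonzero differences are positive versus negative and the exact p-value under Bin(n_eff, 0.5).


Step 1: Discard zero differences. Original n = 13; n_eff = number of nonzero differences = 11.
Nonzero differences (with sign): +5, +5, -9, +2, -1, -2, -9, +8, -2, -5, -5
Step 2: Count signs: positive = 4, negative = 7.
Step 3: Under H0: P(positive) = 0.5, so the number of positives S ~ Bin(11, 0.5).
Step 4: Two-sided exact p-value = sum of Bin(11,0.5) probabilities at or below the observed probability = 0.548828.
Step 5: alpha = 0.05. fail to reject H0.

n_eff = 11, pos = 4, neg = 7, p = 0.548828, fail to reject H0.


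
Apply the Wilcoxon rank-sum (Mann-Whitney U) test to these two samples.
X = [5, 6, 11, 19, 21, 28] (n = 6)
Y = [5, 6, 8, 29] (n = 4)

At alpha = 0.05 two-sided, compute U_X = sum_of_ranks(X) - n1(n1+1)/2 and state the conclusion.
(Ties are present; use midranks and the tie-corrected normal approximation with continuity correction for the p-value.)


Step 1: Combine and sort all 10 observations; assign midranks.
sorted (value, group): (5,X), (5,Y), (6,X), (6,Y), (8,Y), (11,X), (19,X), (21,X), (28,X), (29,Y)
ranks: 5->1.5, 5->1.5, 6->3.5, 6->3.5, 8->5, 11->6, 19->7, 21->8, 28->9, 29->10
Step 2: Rank sum for X: R1 = 1.5 + 3.5 + 6 + 7 + 8 + 9 = 35.
Step 3: U_X = R1 - n1(n1+1)/2 = 35 - 6*7/2 = 35 - 21 = 14.
       U_Y = n1*n2 - U_X = 24 - 14 = 10.
Step 4: Ties are present, so use the tie-corrected normal approximation (with continuity correction) for the p-value.
Step 5: p-value = 0.747637; compare to alpha = 0.05. fail to reject H0.

U_X = 14, p = 0.747637, fail to reject H0 at alpha = 0.05.


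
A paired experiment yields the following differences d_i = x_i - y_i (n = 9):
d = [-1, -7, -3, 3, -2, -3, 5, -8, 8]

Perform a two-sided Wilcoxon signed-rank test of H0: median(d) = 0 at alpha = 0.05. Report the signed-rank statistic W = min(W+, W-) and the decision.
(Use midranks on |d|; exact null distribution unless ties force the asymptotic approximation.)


Step 1: Drop any zero differences (none here) and take |d_i|.
|d| = [1, 7, 3, 3, 2, 3, 5, 8, 8]
Step 2: Midrank |d_i| (ties get averaged ranks).
ranks: |1|->1, |7|->7, |3|->4, |3|->4, |2|->2, |3|->4, |5|->6, |8|->8.5, |8|->8.5
Step 3: Attach original signs; sum ranks with positive sign and with negative sign.
W+ = 4 + 6 + 8.5 = 18.5
W- = 1 + 7 + 4 + 2 + 4 + 8.5 = 26.5
(Check: W+ + W- = 45 should equal n(n+1)/2 = 45.)
Step 4: Test statistic W = min(W+, W-) = 18.5.
Step 5: Ties in |d|, so use the tie-corrected normal approximation.
        E[W] = n(n+1)/4 = 9*10/4 = 22.5.
        Tie groups: |d|=3 (t=3), |d|=8 (t=2); sum(t^3 - t) = 30.
        Var[W] = n(n+1)(2n+1)/24 - sum(t^3-t)/48 = 1710/24 - 30/48 = 70.625.
        z = (W - E[W]) / sqrt(Var[W]) = (18.5 - 22.5) / 8.4039 = -0.4760.
        Two-sided p = 2*Phi(z) = 0.634095.
Step 6: alpha = 0.05. fail to reject H0.

W+ = 18.5, W- = 26.5, W = min = 18.5, p = 0.634095, fail to reject H0.


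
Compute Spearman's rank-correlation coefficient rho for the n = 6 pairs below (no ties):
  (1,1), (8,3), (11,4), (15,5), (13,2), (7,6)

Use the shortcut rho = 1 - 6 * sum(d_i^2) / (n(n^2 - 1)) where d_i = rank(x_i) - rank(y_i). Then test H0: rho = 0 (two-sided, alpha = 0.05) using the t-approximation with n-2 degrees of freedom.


Step 1: Rank x and y separately (midranks; no ties here).
rank(x): 1->1, 8->3, 11->4, 15->6, 13->5, 7->2
rank(y): 1->1, 3->3, 4->4, 5->5, 2->2, 6->6
Step 2: d_i = R_x(i) - R_y(i); compute d_i^2.
  (1-1)^2=0, (3-3)^2=0, (4-4)^2=0, (6-5)^2=1, (5-2)^2=9, (2-6)^2=16
sum(d^2) = 26.
Step 3: rho = 1 - 6*26 / (6*(6^2 - 1)) = 1 - 156/210 = 0.257143.
Step 4: Under H0, t = rho * sqrt((n-2)/(1-rho^2)) = 0.5322 ~ t(4).
Step 5: Two-sided p-value from the t-distribution with 4 df = 0.622787.
Step 6: alpha = 0.05. fail to reject H0.

rho = 0.2571, p = 0.622787, fail to reject H0 at alpha = 0.05.


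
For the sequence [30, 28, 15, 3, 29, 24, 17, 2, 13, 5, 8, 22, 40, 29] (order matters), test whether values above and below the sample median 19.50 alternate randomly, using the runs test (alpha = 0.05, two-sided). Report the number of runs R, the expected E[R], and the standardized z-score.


Step 1: Compute median = 19.50; label A = above, B = below.
Labels in order: AABBAABBBBBAAA  (n_A = 7, n_B = 7)
Step 2: Count runs R = 5.
Step 3: Under H0 (random ordering), E[R] = 2*n_A*n_B/(n_A+n_B) + 1 = 2*7*7/14 + 1 = 8.0000.
        Var[R] = 2*n_A*n_B*(2*n_A*n_B - n_A - n_B) / ((n_A+n_B)^2 * (n_A+n_B-1)) = 8232/2548 = 3.2308.
        SD[R] = 1.7974.
Step 4: Continuity-corrected z = (R + 0.5 - E[R]) / SD[R] = (5 + 0.5 - 8.0000) / 1.7974 = -1.3909.
Step 5: Two-sided p-value via normal approximation = 2*(1 - Phi(|z|)) = 0.164264.
Step 6: alpha = 0.05. fail to reject H0.

R = 5, z = -1.3909, p = 0.164264, fail to reject H0.


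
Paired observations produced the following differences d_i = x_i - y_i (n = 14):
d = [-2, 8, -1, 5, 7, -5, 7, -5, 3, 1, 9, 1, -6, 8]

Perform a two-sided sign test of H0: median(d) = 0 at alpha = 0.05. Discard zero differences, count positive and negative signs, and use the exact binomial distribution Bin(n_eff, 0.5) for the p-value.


Step 1: Discard zero differences. Original n = 14; n_eff = number of nonzero differences = 14.
Nonzero differences (with sign): -2, +8, -1, +5, +7, -5, +7, -5, +3, +1, +9, +1, -6, +8
Step 2: Count signs: positive = 9, negative = 5.
Step 3: Under H0: P(positive) = 0.5, so the number of positives S ~ Bin(14, 0.5).
Step 4: Two-sided exact p-value = sum of Bin(14,0.5) probabilities at or below the observed probability = 0.423950.
Step 5: alpha = 0.05. fail to reject H0.

n_eff = 14, pos = 9, neg = 5, p = 0.423950, fail to reject H0.


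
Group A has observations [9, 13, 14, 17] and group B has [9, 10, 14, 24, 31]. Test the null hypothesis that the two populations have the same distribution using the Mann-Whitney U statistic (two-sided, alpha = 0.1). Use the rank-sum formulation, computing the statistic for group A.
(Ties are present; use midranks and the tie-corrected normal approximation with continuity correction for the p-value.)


Step 1: Combine and sort all 9 observations; assign midranks.
sorted (value, group): (9,X), (9,Y), (10,Y), (13,X), (14,X), (14,Y), (17,X), (24,Y), (31,Y)
ranks: 9->1.5, 9->1.5, 10->3, 13->4, 14->5.5, 14->5.5, 17->7, 24->8, 31->9
Step 2: Rank sum for X: R1 = 1.5 + 4 + 5.5 + 7 = 18.
Step 3: U_X = R1 - n1(n1+1)/2 = 18 - 4*5/2 = 18 - 10 = 8.
       U_Y = n1*n2 - U_X = 20 - 8 = 12.
Step 4: Ties are present, so use the tie-corrected normal approximation (with continuity correction) for the p-value.
Step 5: p-value = 0.710992; compare to alpha = 0.1. fail to reject H0.

U_X = 8, p = 0.710992, fail to reject H0 at alpha = 0.1.


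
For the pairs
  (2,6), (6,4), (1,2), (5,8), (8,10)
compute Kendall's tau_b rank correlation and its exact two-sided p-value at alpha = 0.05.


Step 1: Enumerate the 10 unordered pairs (i,j) with i<j and classify each by sign(x_j-x_i) * sign(y_j-y_i).
  (1,2):dx=+4,dy=-2->D; (1,3):dx=-1,dy=-4->C; (1,4):dx=+3,dy=+2->C; (1,5):dx=+6,dy=+4->C
  (2,3):dx=-5,dy=-2->C; (2,4):dx=-1,dy=+4->D; (2,5):dx=+2,dy=+6->C; (3,4):dx=+4,dy=+6->C
  (3,5):dx=+7,dy=+8->C; (4,5):dx=+3,dy=+2->C
Step 2: C = 8, D = 2, total pairs = 10.
Step 3: tau = (C - D)/(n(n-1)/2) = (8 - 2)/10 = 0.600000.
Step 4: Exact two-sided p-value (enumerate n! = 120 permutations of y under H0): p = 0.233333.
Step 5: alpha = 0.05. fail to reject H0.

tau_b = 0.6000 (C=8, D=2), p = 0.233333, fail to reject H0.


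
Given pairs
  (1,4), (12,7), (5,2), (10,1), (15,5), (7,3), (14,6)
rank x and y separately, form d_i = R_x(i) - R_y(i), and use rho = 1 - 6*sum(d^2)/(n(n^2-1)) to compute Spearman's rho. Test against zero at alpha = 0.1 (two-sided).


Step 1: Rank x and y separately (midranks; no ties here).
rank(x): 1->1, 12->5, 5->2, 10->4, 15->7, 7->3, 14->6
rank(y): 4->4, 7->7, 2->2, 1->1, 5->5, 3->3, 6->6
Step 2: d_i = R_x(i) - R_y(i); compute d_i^2.
  (1-4)^2=9, (5-7)^2=4, (2-2)^2=0, (4-1)^2=9, (7-5)^2=4, (3-3)^2=0, (6-6)^2=0
sum(d^2) = 26.
Step 3: rho = 1 - 6*26 / (7*(7^2 - 1)) = 1 - 156/336 = 0.535714.
Step 4: Under H0, t = rho * sqrt((n-2)/(1-rho^2)) = 1.4186 ~ t(5).
Step 5: Two-sided p-value from the t-distribution with 5 df = 0.215217.
Step 6: alpha = 0.1. fail to reject H0.

rho = 0.5357, p = 0.215217, fail to reject H0 at alpha = 0.1.


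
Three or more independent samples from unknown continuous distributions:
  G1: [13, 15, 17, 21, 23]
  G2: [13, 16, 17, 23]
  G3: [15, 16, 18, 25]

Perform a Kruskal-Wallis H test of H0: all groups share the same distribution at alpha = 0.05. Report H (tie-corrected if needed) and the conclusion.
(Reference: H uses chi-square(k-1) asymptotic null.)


Step 1: Combine all N = 13 observations and assign midranks.
sorted (value, group, rank): (13,G1,1.5), (13,G2,1.5), (15,G1,3.5), (15,G3,3.5), (16,G2,5.5), (16,G3,5.5), (17,G1,7.5), (17,G2,7.5), (18,G3,9), (21,G1,10), (23,G1,11.5), (23,G2,11.5), (25,G3,13)
Step 2: Sum ranks within each group.
R_1 = 34 (n_1 = 5)
R_2 = 26 (n_2 = 4)
R_3 = 31 (n_3 = 4)
Step 3: H = 12/(N(N+1)) * sum(R_i^2/n_i) - 3(N+1)
     = 12/(13*14) * (34^2/5 + 26^2/4 + 31^2/4) - 3*14
     = 0.065934 * 640.45 - 42
     = 0.227473.
Step 4: Ties present; correction factor C = 1 - 30/(13^3 - 13) = 0.986264. Corrected H = 0.227473 / 0.986264 = 0.230641.
Step 5: Under H0, H ~ chi^2(2); p-value = 0.891081.
Step 6: alpha = 0.05. fail to reject H0.

H = 0.2306, df = 2, p = 0.891081, fail to reject H0.


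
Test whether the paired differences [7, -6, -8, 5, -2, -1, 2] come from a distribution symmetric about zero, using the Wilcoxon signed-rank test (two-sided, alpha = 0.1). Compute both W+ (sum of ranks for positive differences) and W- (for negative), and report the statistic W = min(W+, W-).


Step 1: Drop any zero differences (none here) and take |d_i|.
|d| = [7, 6, 8, 5, 2, 1, 2]
Step 2: Midrank |d_i| (ties get averaged ranks).
ranks: |7|->6, |6|->5, |8|->7, |5|->4, |2|->2.5, |1|->1, |2|->2.5
Step 3: Attach original signs; sum ranks with positive sign and with negative sign.
W+ = 6 + 4 + 2.5 = 12.5
W- = 5 + 7 + 2.5 + 1 = 15.5
(Check: W+ + W- = 28 should equal n(n+1)/2 = 28.)
Step 4: Test statistic W = min(W+, W-) = 12.5.
Step 5: Ties in |d|, so use the tie-corrected normal approximation.
        E[W] = n(n+1)/4 = 7*8/4 = 14.
        Tie groups: |d|=2 (t=2); sum(t^3 - t) = 6.
        Var[W] = n(n+1)(2n+1)/24 - sum(t^3-t)/48 = 840/24 - 6/48 = 34.875.
        z = (W - E[W]) / sqrt(Var[W]) = (12.5 - 14) / 5.9055 = -0.2540.
        Two-sided p = 2*Phi(z) = 0.799495.
Step 6: alpha = 0.1. fail to reject H0.

W+ = 12.5, W- = 15.5, W = min = 12.5, p = 0.799495, fail to reject H0.


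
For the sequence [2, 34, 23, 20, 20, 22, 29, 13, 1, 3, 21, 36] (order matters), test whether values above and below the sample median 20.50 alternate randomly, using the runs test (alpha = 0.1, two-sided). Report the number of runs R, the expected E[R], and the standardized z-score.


Step 1: Compute median = 20.50; label A = above, B = below.
Labels in order: BAABBAABBBAA  (n_A = 6, n_B = 6)
Step 2: Count runs R = 6.
Step 3: Under H0 (random ordering), E[R] = 2*n_A*n_B/(n_A+n_B) + 1 = 2*6*6/12 + 1 = 7.0000.
        Var[R] = 2*n_A*n_B*(2*n_A*n_B - n_A - n_B) / ((n_A+n_B)^2 * (n_A+n_B-1)) = 4320/1584 = 2.7273.
        SD[R] = 1.6514.
Step 4: Continuity-corrected z = (R + 0.5 - E[R]) / SD[R] = (6 + 0.5 - 7.0000) / 1.6514 = -0.3028.
Step 5: Two-sided p-value via normal approximation = 2*(1 - Phi(|z|)) = 0.762069.
Step 6: alpha = 0.1. fail to reject H0.

R = 6, z = -0.3028, p = 0.762069, fail to reject H0.


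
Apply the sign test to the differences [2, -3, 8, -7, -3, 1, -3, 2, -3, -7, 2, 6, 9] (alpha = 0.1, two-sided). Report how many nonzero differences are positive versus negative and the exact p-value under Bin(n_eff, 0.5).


Step 1: Discard zero differences. Original n = 13; n_eff = number of nonzero differences = 13.
Nonzero differences (with sign): +2, -3, +8, -7, -3, +1, -3, +2, -3, -7, +2, +6, +9
Step 2: Count signs: positive = 7, negative = 6.
Step 3: Under H0: P(positive) = 0.5, so the number of positives S ~ Bin(13, 0.5).
Step 4: Two-sided exact p-value = sum of Bin(13,0.5) probabilities at or below the observed probability = 1.000000.
Step 5: alpha = 0.1. fail to reject H0.

n_eff = 13, pos = 7, neg = 6, p = 1.000000, fail to reject H0.


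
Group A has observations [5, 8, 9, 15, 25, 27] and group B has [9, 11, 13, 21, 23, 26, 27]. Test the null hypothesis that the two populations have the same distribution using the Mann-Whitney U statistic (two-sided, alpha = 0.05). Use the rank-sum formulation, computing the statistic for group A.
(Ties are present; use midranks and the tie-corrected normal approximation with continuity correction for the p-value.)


Step 1: Combine and sort all 13 observations; assign midranks.
sorted (value, group): (5,X), (8,X), (9,X), (9,Y), (11,Y), (13,Y), (15,X), (21,Y), (23,Y), (25,X), (26,Y), (27,X), (27,Y)
ranks: 5->1, 8->2, 9->3.5, 9->3.5, 11->5, 13->6, 15->7, 21->8, 23->9, 25->10, 26->11, 27->12.5, 27->12.5
Step 2: Rank sum for X: R1 = 1 + 2 + 3.5 + 7 + 10 + 12.5 = 36.
Step 3: U_X = R1 - n1(n1+1)/2 = 36 - 6*7/2 = 36 - 21 = 15.
       U_Y = n1*n2 - U_X = 42 - 15 = 27.
Step 4: Ties are present, so use the tie-corrected normal approximation (with continuity correction) for the p-value.
Step 5: p-value = 0.430766; compare to alpha = 0.05. fail to reject H0.

U_X = 15, p = 0.430766, fail to reject H0 at alpha = 0.05.


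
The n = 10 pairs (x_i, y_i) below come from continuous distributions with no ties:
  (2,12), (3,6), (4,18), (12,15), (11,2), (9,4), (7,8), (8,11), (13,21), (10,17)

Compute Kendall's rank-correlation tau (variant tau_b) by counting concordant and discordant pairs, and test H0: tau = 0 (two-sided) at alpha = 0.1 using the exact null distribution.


Step 1: Enumerate the 45 unordered pairs (i,j) with i<j and classify each by sign(x_j-x_i) * sign(y_j-y_i).
  (1,2):dx=+1,dy=-6->D; (1,3):dx=+2,dy=+6->C; (1,4):dx=+10,dy=+3->C; (1,5):dx=+9,dy=-10->D
  (1,6):dx=+7,dy=-8->D; (1,7):dx=+5,dy=-4->D; (1,8):dx=+6,dy=-1->D; (1,9):dx=+11,dy=+9->C
  (1,10):dx=+8,dy=+5->C; (2,3):dx=+1,dy=+12->C; (2,4):dx=+9,dy=+9->C; (2,5):dx=+8,dy=-4->D
  (2,6):dx=+6,dy=-2->D; (2,7):dx=+4,dy=+2->C; (2,8):dx=+5,dy=+5->C; (2,9):dx=+10,dy=+15->C
  (2,10):dx=+7,dy=+11->C; (3,4):dx=+8,dy=-3->D; (3,5):dx=+7,dy=-16->D; (3,6):dx=+5,dy=-14->D
  (3,7):dx=+3,dy=-10->D; (3,8):dx=+4,dy=-7->D; (3,9):dx=+9,dy=+3->C; (3,10):dx=+6,dy=-1->D
  (4,5):dx=-1,dy=-13->C; (4,6):dx=-3,dy=-11->C; (4,7):dx=-5,dy=-7->C; (4,8):dx=-4,dy=-4->C
  (4,9):dx=+1,dy=+6->C; (4,10):dx=-2,dy=+2->D; (5,6):dx=-2,dy=+2->D; (5,7):dx=-4,dy=+6->D
  (5,8):dx=-3,dy=+9->D; (5,9):dx=+2,dy=+19->C; (5,10):dx=-1,dy=+15->D; (6,7):dx=-2,dy=+4->D
  (6,8):dx=-1,dy=+7->D; (6,9):dx=+4,dy=+17->C; (6,10):dx=+1,dy=+13->C; (7,8):dx=+1,dy=+3->C
  (7,9):dx=+6,dy=+13->C; (7,10):dx=+3,dy=+9->C; (8,9):dx=+5,dy=+10->C; (8,10):dx=+2,dy=+6->C
  (9,10):dx=-3,dy=-4->C
Step 2: C = 25, D = 20, total pairs = 45.
Step 3: tau = (C - D)/(n(n-1)/2) = (25 - 20)/45 = 0.111111.
Step 4: Exact two-sided p-value (enumerate n! = 3628800 permutations of y under H0): p = 0.727490.
Step 5: alpha = 0.1. fail to reject H0.

tau_b = 0.1111 (C=25, D=20), p = 0.727490, fail to reject H0.


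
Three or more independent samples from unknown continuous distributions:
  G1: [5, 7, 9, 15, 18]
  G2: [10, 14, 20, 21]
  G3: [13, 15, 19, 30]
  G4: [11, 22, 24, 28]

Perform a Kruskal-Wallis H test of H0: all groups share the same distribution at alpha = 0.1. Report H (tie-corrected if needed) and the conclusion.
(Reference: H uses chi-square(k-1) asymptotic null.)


Step 1: Combine all N = 17 observations and assign midranks.
sorted (value, group, rank): (5,G1,1), (7,G1,2), (9,G1,3), (10,G2,4), (11,G4,5), (13,G3,6), (14,G2,7), (15,G1,8.5), (15,G3,8.5), (18,G1,10), (19,G3,11), (20,G2,12), (21,G2,13), (22,G4,14), (24,G4,15), (28,G4,16), (30,G3,17)
Step 2: Sum ranks within each group.
R_1 = 24.5 (n_1 = 5)
R_2 = 36 (n_2 = 4)
R_3 = 42.5 (n_3 = 4)
R_4 = 50 (n_4 = 4)
Step 3: H = 12/(N(N+1)) * sum(R_i^2/n_i) - 3(N+1)
     = 12/(17*18) * (24.5^2/5 + 36^2/4 + 42.5^2/4 + 50^2/4) - 3*18
     = 0.039216 * 1520.61 - 54
     = 5.631863.
Step 4: Ties present; correction factor C = 1 - 6/(17^3 - 17) = 0.998775. Corrected H = 5.631863 / 0.998775 = 5.638773.
Step 5: Under H0, H ~ chi^2(3); p-value = 0.130570.
Step 6: alpha = 0.1. fail to reject H0.

H = 5.6388, df = 3, p = 0.130570, fail to reject H0.


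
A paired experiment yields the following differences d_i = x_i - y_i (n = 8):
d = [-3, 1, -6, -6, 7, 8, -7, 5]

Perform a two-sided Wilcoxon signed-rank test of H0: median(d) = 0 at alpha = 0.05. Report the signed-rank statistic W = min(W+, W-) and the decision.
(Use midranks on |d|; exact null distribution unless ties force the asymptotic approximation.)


Step 1: Drop any zero differences (none here) and take |d_i|.
|d| = [3, 1, 6, 6, 7, 8, 7, 5]
Step 2: Midrank |d_i| (ties get averaged ranks).
ranks: |3|->2, |1|->1, |6|->4.5, |6|->4.5, |7|->6.5, |8|->8, |7|->6.5, |5|->3
Step 3: Attach original signs; sum ranks with positive sign and with negative sign.
W+ = 1 + 6.5 + 8 + 3 = 18.5
W- = 2 + 4.5 + 4.5 + 6.5 = 17.5
(Check: W+ + W- = 36 should equal n(n+1)/2 = 36.)
Step 4: Test statistic W = min(W+, W-) = 17.5.
Step 5: Ties in |d|, so use the tie-corrected normal approximation.
        E[W] = n(n+1)/4 = 8*9/4 = 18.
        Tie groups: |d|=6 (t=2), |d|=7 (t=2); sum(t^3 - t) = 12.
        Var[W] = n(n+1)(2n+1)/24 - sum(t^3-t)/48 = 1224/24 - 12/48 = 50.75.
        z = (W - E[W]) / sqrt(Var[W]) = (17.5 - 18) / 7.1239 = -0.0702.
        Two-sided p = 2*Phi(z) = 0.944045.
Step 6: alpha = 0.05. fail to reject H0.

W+ = 18.5, W- = 17.5, W = min = 17.5, p = 0.944045, fail to reject H0.


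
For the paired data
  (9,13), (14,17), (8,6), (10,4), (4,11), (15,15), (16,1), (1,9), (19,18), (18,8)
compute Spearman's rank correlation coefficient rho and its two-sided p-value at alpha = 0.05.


Step 1: Rank x and y separately (midranks; no ties here).
rank(x): 9->4, 14->6, 8->3, 10->5, 4->2, 15->7, 16->8, 1->1, 19->10, 18->9
rank(y): 13->7, 17->9, 6->3, 4->2, 11->6, 15->8, 1->1, 9->5, 18->10, 8->4
Step 2: d_i = R_x(i) - R_y(i); compute d_i^2.
  (4-7)^2=9, (6-9)^2=9, (3-3)^2=0, (5-2)^2=9, (2-6)^2=16, (7-8)^2=1, (8-1)^2=49, (1-5)^2=16, (10-10)^2=0, (9-4)^2=25
sum(d^2) = 134.
Step 3: rho = 1 - 6*134 / (10*(10^2 - 1)) = 1 - 804/990 = 0.187879.
Step 4: Under H0, t = rho * sqrt((n-2)/(1-rho^2)) = 0.5410 ~ t(8).
Step 5: Two-sided p-value from the t-distribution with 8 df = 0.603218.
Step 6: alpha = 0.05. fail to reject H0.

rho = 0.1879, p = 0.603218, fail to reject H0 at alpha = 0.05.


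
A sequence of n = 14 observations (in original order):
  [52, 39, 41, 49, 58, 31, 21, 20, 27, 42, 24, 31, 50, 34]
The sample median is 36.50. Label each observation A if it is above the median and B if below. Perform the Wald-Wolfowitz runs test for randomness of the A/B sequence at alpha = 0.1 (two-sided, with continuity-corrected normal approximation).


Step 1: Compute median = 36.50; label A = above, B = below.
Labels in order: AAAAABBBBABBAB  (n_A = 7, n_B = 7)
Step 2: Count runs R = 6.
Step 3: Under H0 (random ordering), E[R] = 2*n_A*n_B/(n_A+n_B) + 1 = 2*7*7/14 + 1 = 8.0000.
        Var[R] = 2*n_A*n_B*(2*n_A*n_B - n_A - n_B) / ((n_A+n_B)^2 * (n_A+n_B-1)) = 8232/2548 = 3.2308.
        SD[R] = 1.7974.
Step 4: Continuity-corrected z = (R + 0.5 - E[R]) / SD[R] = (6 + 0.5 - 8.0000) / 1.7974 = -0.8345.
Step 5: Two-sided p-value via normal approximation = 2*(1 - Phi(|z|)) = 0.403986.
Step 6: alpha = 0.1. fail to reject H0.

R = 6, z = -0.8345, p = 0.403986, fail to reject H0.


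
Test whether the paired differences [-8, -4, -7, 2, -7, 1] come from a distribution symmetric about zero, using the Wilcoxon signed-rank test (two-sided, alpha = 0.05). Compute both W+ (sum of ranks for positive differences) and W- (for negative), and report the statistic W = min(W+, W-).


Step 1: Drop any zero differences (none here) and take |d_i|.
|d| = [8, 4, 7, 2, 7, 1]
Step 2: Midrank |d_i| (ties get averaged ranks).
ranks: |8|->6, |4|->3, |7|->4.5, |2|->2, |7|->4.5, |1|->1
Step 3: Attach original signs; sum ranks with positive sign and with negative sign.
W+ = 2 + 1 = 3
W- = 6 + 3 + 4.5 + 4.5 = 18
(Check: W+ + W- = 21 should equal n(n+1)/2 = 21.)
Step 4: Test statistic W = min(W+, W-) = 3.
Step 5: Ties in |d|, so use the tie-corrected normal approximation.
        E[W] = n(n+1)/4 = 6*7/4 = 10.5.
        Tie groups: |d|=7 (t=2); sum(t^3 - t) = 6.
        Var[W] = n(n+1)(2n+1)/24 - sum(t^3-t)/48 = 546/24 - 6/48 = 22.625.
        z = (W - E[W]) / sqrt(Var[W]) = (3 - 10.5) / 4.7566 = -1.5768.
        Two-sided p = 2*Phi(z) = 0.114850.
Step 6: alpha = 0.05. fail to reject H0.

W+ = 3, W- = 18, W = min = 3, p = 0.114850, fail to reject H0.
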